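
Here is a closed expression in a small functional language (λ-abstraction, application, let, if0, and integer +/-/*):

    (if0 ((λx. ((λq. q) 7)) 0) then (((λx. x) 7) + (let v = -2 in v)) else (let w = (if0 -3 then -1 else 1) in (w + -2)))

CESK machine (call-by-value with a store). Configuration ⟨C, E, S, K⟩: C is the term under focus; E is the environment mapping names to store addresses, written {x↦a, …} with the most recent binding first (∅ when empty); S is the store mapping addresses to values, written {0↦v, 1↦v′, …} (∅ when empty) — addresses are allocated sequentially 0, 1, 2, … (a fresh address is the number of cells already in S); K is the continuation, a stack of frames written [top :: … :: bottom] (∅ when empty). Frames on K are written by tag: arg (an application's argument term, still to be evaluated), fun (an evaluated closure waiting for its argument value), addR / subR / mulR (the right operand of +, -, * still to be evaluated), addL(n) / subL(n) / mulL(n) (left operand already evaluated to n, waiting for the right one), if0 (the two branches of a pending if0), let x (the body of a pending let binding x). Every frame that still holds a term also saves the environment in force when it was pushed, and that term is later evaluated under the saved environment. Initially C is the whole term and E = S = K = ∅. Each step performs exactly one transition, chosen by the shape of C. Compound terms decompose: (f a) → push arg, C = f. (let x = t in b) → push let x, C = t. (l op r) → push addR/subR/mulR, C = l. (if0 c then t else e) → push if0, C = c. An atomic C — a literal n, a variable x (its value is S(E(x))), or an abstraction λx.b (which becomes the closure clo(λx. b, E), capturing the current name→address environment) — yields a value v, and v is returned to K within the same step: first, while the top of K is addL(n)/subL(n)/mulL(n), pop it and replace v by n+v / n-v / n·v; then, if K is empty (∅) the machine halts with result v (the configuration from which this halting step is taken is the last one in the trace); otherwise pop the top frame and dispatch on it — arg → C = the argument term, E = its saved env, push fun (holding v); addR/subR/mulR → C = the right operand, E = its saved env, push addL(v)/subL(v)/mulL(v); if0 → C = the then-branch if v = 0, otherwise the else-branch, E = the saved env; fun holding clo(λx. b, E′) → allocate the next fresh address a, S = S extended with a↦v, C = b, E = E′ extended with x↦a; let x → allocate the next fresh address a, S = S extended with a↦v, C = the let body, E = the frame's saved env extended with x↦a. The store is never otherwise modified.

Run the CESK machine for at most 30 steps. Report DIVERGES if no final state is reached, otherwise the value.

Answer: -1

Execution trace:
0. [C=(if0 ((λx. ((λq. q) 7)) 0) then (((λx. x) 7) + (let v = -2 in v)) else (let w = (if0 -3 then -1 else 1) in (w + -2))) | E=∅ | S=∅ | K=∅]
1. [C=((λx. ((λq. q) 7)) 0) | E=∅ | S=∅ | K=[if0]]
2. [C=(λx. ((λq. q) 7)) | E=∅ | S=∅ | K=[arg :: if0]]
3. [C=0 | E=∅ | S=∅ | K=[fun :: if0]]
4. [C=((λq. q) 7) | E={x↦0} | S={0↦0} | K=[if0]]
5. [C=(λq. q) | E={x↦0} | S={0↦0} | K=[arg :: if0]]
6. [C=7 | E={x↦0} | S={0↦0} | K=[fun :: if0]]
7. [C=q | E={q↦1, x↦0} | S={0↦0, 1↦7} | K=[if0]]
8. [C=(let w = (if0 -3 then -1 else 1) in (w + -2)) | E=∅ | S={0↦0, 1↦7} | K=∅]
9. [C=(if0 -3 then -1 else 1) | E=∅ | S={0↦0, 1↦7} | K=[let w]]
10. [C=-3 | E=∅ | S={0↦0, 1↦7} | K=[if0 :: let w]]
11. [C=1 | E=∅ | S={0↦0, 1↦7} | K=[let w]]
12. [C=(w + -2) | E={w↦2} | S={0↦0, 1↦7, 2↦1} | K=∅]
13. [C=w | E={w↦2} | S={0↦0, 1↦7, 2↦1} | K=[addR]]
14. [C=-2 | E={w↦2} | S={0↦0, 1↦7, 2↦1} | K=[addL(1)]]
→ final value -1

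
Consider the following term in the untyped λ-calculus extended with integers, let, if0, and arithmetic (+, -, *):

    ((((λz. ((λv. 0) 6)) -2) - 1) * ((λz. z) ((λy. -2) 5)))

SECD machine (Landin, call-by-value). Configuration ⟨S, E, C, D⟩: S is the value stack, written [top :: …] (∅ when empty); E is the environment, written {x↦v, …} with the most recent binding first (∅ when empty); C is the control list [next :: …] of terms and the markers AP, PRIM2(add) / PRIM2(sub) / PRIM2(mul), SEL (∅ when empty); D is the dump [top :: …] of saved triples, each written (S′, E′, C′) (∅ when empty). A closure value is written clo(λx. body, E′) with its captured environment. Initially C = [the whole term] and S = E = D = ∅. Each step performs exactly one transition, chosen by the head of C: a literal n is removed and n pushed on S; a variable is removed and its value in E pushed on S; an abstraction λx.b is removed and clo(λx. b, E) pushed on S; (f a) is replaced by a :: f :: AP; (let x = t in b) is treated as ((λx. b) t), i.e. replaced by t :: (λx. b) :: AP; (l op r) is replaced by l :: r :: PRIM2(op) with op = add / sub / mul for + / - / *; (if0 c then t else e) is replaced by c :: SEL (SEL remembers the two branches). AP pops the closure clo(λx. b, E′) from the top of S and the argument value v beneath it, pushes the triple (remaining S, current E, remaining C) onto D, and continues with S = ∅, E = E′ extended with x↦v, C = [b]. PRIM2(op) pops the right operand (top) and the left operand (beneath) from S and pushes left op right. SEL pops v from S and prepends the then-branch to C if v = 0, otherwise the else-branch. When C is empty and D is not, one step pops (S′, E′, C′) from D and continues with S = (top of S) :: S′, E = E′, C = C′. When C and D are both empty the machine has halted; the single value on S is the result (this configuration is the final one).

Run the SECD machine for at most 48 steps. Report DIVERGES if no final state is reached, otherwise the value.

[0] <S=∅, E=∅, C=[((((λz. ((λv. 0) 6)) -2) - 1) * ((λz. z) ((λy. -2) 5)))], D=∅>
[1] <S=∅, E=∅, C=[(((λz. ((λv. 0) 6)) -2) - 1) :: ((λz. z) ((λy. -2) 5)) :: PRIM2(mul)], D=∅>
[2] <S=∅, E=∅, C=[((λz. ((λv. 0) 6)) -2) :: 1 :: PRIM2(sub) :: ((λz. z) ((λy. -2) 5)) :: PRIM2(mul)], D=∅>
[3] <S=∅, E=∅, C=[-2 :: (λz. ((λv. 0) 6)) :: AP :: 1 :: PRIM2(sub) :: ((λz. z) ((λy. -2) 5)) :: PRIM2(mul)], D=∅>
[4] <S=[-2], E=∅, C=[(λz. ((λv. 0) 6)) :: AP :: 1 :: PRIM2(sub) :: ((λz. z) ((λy. -2) 5)) :: PRIM2(mul)], D=∅>
[5] <S=[clo(λz. ((λv. 0) 6), ∅) :: -2], E=∅, C=[AP :: 1 :: PRIM2(sub) :: ((λz. z) ((λy. -2) 5)) :: PRIM2(mul)], D=∅>
[6] <S=∅, E={z↦-2}, C=[((λv. 0) 6)], D=[(∅, ∅, [1 :: PRIM2(sub) :: ((λz. z) ((λy. -2) 5)) :: PRIM2(mul)])]>
[7] <S=∅, E={z↦-2}, C=[6 :: (λv. 0) :: AP], D=[(∅, ∅, [1 :: PRIM2(sub) :: ((λz. z) ((λy. -2) 5)) :: PRIM2(mul)])]>
[8] <S=[6], E={z↦-2}, C=[(λv. 0) :: AP], D=[(∅, ∅, [1 :: PRIM2(sub) :: ((λz. z) ((λy. -2) 5)) :: PRIM2(mul)])]>
[9] <S=[clo(λv. 0, {z↦-2}) :: 6], E={z↦-2}, C=[AP], D=[(∅, ∅, [1 :: PRIM2(sub) :: ((λz. z) ((λy. -2) 5)) :: PRIM2(mul)])]>
[10] <S=∅, E={v↦6, z↦-2}, C=[0], D=[(∅, {z↦-2}, ∅) :: (∅, ∅, [1 :: PRIM2(sub) :: ((λz. z) ((λy. -2) 5)) :: PRIM2(mul)])]>
[11] <S=[0], E={v↦6, z↦-2}, C=∅, D=[(∅, {z↦-2}, ∅) :: (∅, ∅, [1 :: PRIM2(sub) :: ((λz. z) ((λy. -2) 5)) :: PRIM2(mul)])]>
[12] <S=[0], E={z↦-2}, C=∅, D=[(∅, ∅, [1 :: PRIM2(sub) :: ((λz. z) ((λy. -2) 5)) :: PRIM2(mul)])]>
[13] <S=[0], E=∅, C=[1 :: PRIM2(sub) :: ((λz. z) ((λy. -2) 5)) :: PRIM2(mul)], D=∅>
[14] <S=[1 :: 0], E=∅, C=[PRIM2(sub) :: ((λz. z) ((λy. -2) 5)) :: PRIM2(mul)], D=∅>
[15] <S=[-1], E=∅, C=[((λz. z) ((λy. -2) 5)) :: PRIM2(mul)], D=∅>
[16] <S=[-1], E=∅, C=[((λy. -2) 5) :: (λz. z) :: AP :: PRIM2(mul)], D=∅>
[17] <S=[-1], E=∅, C=[5 :: (λy. -2) :: AP :: (λz. z) :: AP :: PRIM2(mul)], D=∅>
[18] <S=[5 :: -1], E=∅, C=[(λy. -2) :: AP :: (λz. z) :: AP :: PRIM2(mul)], D=∅>
[19] <S=[clo(λy. -2, ∅) :: 5 :: -1], E=∅, C=[AP :: (λz. z) :: AP :: PRIM2(mul)], D=∅>
[20] <S=∅, E={y↦5}, C=[-2], D=[([-1], ∅, [(λz. z) :: AP :: PRIM2(mul)])]>
[21] <S=[-2], E={y↦5}, C=∅, D=[([-1], ∅, [(λz. z) :: AP :: PRIM2(mul)])]>
[22] <S=[-2 :: -1], E=∅, C=[(λz. z) :: AP :: PRIM2(mul)], D=∅>
[23] <S=[clo(λz. z, ∅) :: -2 :: -1], E=∅, C=[AP :: PRIM2(mul)], D=∅>
[24] <S=∅, E={z↦-2}, C=[z], D=[([-1], ∅, [PRIM2(mul)])]>
[25] <S=[-2], E={z↦-2}, C=∅, D=[([-1], ∅, [PRIM2(mul)])]>
[26] <S=[-2 :: -1], E=∅, C=[PRIM2(mul)], D=∅>
[27] <S=[2], E=∅, C=∅, D=∅>
→ final value 2

Answer: 2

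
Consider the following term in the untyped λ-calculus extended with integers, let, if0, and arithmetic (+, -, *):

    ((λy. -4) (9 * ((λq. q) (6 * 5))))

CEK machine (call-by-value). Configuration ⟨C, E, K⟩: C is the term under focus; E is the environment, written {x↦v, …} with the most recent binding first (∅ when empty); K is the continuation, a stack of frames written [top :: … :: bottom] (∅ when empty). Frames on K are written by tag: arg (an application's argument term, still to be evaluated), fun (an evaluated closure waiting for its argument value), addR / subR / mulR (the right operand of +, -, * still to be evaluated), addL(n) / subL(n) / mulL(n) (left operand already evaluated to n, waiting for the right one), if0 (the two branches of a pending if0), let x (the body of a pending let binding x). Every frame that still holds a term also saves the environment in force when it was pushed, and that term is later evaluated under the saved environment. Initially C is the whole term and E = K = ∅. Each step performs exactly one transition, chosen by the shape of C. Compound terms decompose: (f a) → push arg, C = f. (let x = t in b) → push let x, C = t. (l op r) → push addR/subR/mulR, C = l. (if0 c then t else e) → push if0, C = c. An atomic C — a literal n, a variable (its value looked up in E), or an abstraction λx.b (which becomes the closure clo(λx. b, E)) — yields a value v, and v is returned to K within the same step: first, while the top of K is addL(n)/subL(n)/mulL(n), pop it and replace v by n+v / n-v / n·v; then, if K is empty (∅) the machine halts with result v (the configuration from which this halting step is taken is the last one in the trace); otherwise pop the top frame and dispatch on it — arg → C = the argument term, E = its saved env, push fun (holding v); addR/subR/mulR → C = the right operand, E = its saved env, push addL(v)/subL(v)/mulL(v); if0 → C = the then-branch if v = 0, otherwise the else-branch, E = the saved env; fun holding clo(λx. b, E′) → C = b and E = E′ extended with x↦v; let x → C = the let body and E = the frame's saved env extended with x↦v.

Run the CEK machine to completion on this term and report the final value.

0. [C=((λy. -4) (9 * ((λq. q) (6 * 5)))) | E=∅ | K=∅]
1. [C=(λy. -4) | E=∅ | K=[arg]]
2. [C=(9 * ((λq. q) (6 * 5))) | E=∅ | K=[fun]]
3. [C=9 | E=∅ | K=[mulR :: fun]]
4. [C=((λq. q) (6 * 5)) | E=∅ | K=[mulL(9) :: fun]]
5. [C=(λq. q) | E=∅ | K=[arg :: mulL(9) :: fun]]
6. [C=(6 * 5) | E=∅ | K=[fun :: mulL(9) :: fun]]
7. [C=6 | E=∅ | K=[mulR :: fun :: mulL(9) :: fun]]
8. [C=5 | E=∅ | K=[mulL(6) :: fun :: mulL(9) :: fun]]
9. [C=q | E={q↦30} | K=[mulL(9) :: fun]]
10. [C=-4 | E={y↦270} | K=∅]
→ final value -4

Answer: -4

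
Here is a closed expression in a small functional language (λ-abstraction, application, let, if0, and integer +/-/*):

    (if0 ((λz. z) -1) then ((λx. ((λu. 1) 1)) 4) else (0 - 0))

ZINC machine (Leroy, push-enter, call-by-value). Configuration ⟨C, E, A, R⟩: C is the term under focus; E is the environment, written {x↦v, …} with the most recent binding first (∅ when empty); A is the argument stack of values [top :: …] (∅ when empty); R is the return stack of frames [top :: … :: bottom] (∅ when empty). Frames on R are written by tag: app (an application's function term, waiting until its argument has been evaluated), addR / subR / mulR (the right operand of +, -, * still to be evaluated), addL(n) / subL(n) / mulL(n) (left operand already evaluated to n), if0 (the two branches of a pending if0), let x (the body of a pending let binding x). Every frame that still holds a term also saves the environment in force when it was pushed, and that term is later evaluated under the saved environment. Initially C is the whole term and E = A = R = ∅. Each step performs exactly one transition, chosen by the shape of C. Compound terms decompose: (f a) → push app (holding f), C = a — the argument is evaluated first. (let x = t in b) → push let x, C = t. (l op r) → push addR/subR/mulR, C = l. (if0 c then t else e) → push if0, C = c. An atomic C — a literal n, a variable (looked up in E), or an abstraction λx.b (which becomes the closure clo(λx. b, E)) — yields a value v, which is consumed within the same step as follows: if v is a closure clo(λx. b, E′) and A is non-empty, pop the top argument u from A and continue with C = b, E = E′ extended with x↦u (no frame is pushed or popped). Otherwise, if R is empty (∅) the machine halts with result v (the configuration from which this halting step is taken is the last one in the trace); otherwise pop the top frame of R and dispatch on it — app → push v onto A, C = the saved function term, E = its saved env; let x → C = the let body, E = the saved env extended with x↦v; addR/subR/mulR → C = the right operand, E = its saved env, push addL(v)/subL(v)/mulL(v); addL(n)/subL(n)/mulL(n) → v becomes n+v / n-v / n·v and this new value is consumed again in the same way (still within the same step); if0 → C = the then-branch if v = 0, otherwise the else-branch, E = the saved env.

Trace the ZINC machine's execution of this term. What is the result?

Answer: 0

Machine steps:
t=0: <C=(if0 ((λz. z) -1) then ((λx. ((λu. 1) 1)) 4) else (0 - 0)), E=∅, A=∅, R=∅>
t=1: <C=((λz. z) -1), E=∅, A=∅, R=[if0]>
t=2: <C=-1, E=∅, A=∅, R=[app :: if0]>
t=3: <C=(λz. z), E=∅, A=[-1], R=[if0]>
t=4: <C=z, E={z↦-1}, A=∅, R=[if0]>
t=5: <C=(0 - 0), E=∅, A=∅, R=∅>
t=6: <C=0, E=∅, A=∅, R=[subR]>
t=7: <C=0, E=∅, A=∅, R=[subL(0)]>
→ final value 0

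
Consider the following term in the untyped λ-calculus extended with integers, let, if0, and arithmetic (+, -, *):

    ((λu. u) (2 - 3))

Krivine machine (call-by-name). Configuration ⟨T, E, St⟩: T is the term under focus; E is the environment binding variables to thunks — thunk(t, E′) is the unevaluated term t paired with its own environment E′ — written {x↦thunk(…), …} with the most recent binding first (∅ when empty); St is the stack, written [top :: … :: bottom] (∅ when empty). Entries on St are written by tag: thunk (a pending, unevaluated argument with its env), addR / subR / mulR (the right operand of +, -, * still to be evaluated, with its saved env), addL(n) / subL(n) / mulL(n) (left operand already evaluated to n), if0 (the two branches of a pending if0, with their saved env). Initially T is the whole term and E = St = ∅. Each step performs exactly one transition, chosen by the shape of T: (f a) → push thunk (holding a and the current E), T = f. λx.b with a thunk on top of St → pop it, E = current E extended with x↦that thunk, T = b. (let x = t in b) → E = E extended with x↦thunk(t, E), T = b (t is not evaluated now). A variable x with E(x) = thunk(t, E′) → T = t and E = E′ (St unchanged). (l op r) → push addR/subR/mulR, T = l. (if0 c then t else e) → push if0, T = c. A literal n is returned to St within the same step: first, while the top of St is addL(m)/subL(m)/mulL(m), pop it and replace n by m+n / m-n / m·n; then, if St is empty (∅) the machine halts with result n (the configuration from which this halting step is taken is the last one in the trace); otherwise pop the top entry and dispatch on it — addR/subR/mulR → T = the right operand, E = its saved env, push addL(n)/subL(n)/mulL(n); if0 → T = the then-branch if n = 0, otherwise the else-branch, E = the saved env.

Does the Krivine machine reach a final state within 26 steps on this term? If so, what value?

Answer: -1

Execution trace:
step 0: [T=((λu. u) (2 - 3)) | E=∅ | St=∅]
step 1: [T=(λu. u) | E=∅ | St=[thunk]]
step 2: [T=u | E={u↦thunk((2 - 3), ∅)} | St=∅]
step 3: [T=(2 - 3) | E=∅ | St=∅]
step 4: [T=2 | E=∅ | St=[subR]]
step 5: [T=3 | E=∅ | St=[subL(2)]]
→ final value -1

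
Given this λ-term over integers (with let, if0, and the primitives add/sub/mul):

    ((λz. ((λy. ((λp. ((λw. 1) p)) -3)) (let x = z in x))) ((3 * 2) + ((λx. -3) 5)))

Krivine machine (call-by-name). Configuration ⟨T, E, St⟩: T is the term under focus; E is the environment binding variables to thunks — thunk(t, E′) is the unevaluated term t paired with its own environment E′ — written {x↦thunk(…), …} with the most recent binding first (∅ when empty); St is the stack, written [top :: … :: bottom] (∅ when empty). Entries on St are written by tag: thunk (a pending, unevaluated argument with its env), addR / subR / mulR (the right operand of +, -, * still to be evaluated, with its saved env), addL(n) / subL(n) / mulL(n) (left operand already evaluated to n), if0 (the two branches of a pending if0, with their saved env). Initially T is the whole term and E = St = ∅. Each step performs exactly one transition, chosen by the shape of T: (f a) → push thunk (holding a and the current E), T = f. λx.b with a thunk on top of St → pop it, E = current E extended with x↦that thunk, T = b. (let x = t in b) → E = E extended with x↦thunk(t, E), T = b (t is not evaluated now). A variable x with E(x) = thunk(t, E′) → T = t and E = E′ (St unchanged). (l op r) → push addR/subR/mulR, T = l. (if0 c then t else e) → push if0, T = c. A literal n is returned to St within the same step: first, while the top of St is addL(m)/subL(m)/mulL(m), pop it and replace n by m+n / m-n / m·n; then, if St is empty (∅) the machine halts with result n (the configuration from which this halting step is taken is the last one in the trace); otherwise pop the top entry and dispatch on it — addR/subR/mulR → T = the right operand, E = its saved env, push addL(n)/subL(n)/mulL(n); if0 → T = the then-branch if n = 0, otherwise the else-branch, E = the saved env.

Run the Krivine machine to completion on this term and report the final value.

Answer: 1

Execution trace:
t=0: ⟨T=((λz. ((λy. ((λp. ((λw. 1) p)) -3)) (let x = z in x))) ((3 * 2) + ((λx. -3) 5))); E=∅; St=∅⟩
t=1: ⟨T=(λz. ((λy. ((λp. ((λw. 1) p)) -3)) (let x = z in x))); E=∅; St=[thunk]⟩
t=2: ⟨T=((λy. ((λp. ((λw. 1) p)) -3)) (let x = z in x)); E={z↦thunk(((3 * 2) + ((λx. -3) 5)), ∅)}; St=∅⟩
t=3: ⟨T=(λy. ((λp. ((λw. 1) p)) -3)); E={z↦thunk(((3 * 2) + ((λx. -3) 5)), ∅)}; St=[thunk]⟩
t=4: ⟨T=((λp. ((λw. 1) p)) -3); E={y↦thunk((let x = z in x), {z↦thunk(((3 * 2) + ((λx. -3) 5)), ∅)}), z↦thunk(((3 * 2) + ((λx. -3) 5)), ∅)}; St=∅⟩
t=5: ⟨T=(λp. ((λw. 1) p)); E={y↦thunk((let x = z in x), {z↦thunk(((3 * 2) + ((λx. -3) 5)), ∅)}), z↦thunk(((3 * 2) + ((λx. -3) 5)), ∅)}; St=[thunk]⟩
t=6: ⟨T=((λw. 1) p); E={p↦thunk(-3, {y↦thunk((let x = z in x), {z↦thunk(((3 * 2) + ((λx. -3) 5)), ∅)}), z↦thunk(((3 * 2) + ((λx. -3) 5)), ∅)}), y↦thunk((let x = z in x), {z↦thunk(((3 * 2) + ((λx. -3) 5)), ∅)}), z↦thunk(((3 * 2) + ((λx. -3) 5)), ∅)}; St=∅⟩
t=7: ⟨T=(λw. 1); E={p↦thunk(-3, {y↦thunk((let x = z in x), {z↦thunk(((3 * 2) + ((λx. -3) 5)), ∅)}), z↦thunk(((3 * 2) + ((λx. -3) 5)), ∅)}), y↦thunk((let x = z in x), {z↦thunk(((3 * 2) + ((λx. -3) 5)), ∅)}), z↦thunk(((3 * 2) + ((λx. -3) 5)), ∅)}; St=[thunk]⟩
t=8: ⟨T=1; E={w↦thunk(p, {p↦thunk(-3, {y↦thunk((let x = z in x), {z↦thunk(((3 * 2) + ((λx. -3) 5)), ∅)}), z↦thunk(((3 * 2) + ((λx. -3) 5)), ∅)}), y↦thunk((let x = z in x), {z↦thunk(((3 * 2) + ((λx. -3) 5)), ∅)}), z↦thunk(((3 * 2) + ((λx. -3) 5)), ∅)}), p↦thunk(-3, {y↦thunk((let x = z in x), {z↦thunk(((3 * 2) + ((λx. -3) 5)), ∅)}), z↦thunk(((3 * 2) + ((λx. -3) 5)), ∅)}), y↦thunk((let x = z in x), {z↦thunk(((3 * 2) + ((λx. -3) 5)), ∅)}), z↦thunk(((3 * 2) + ((λx. -3) 5)), ∅)}; St=∅⟩
→ final value 1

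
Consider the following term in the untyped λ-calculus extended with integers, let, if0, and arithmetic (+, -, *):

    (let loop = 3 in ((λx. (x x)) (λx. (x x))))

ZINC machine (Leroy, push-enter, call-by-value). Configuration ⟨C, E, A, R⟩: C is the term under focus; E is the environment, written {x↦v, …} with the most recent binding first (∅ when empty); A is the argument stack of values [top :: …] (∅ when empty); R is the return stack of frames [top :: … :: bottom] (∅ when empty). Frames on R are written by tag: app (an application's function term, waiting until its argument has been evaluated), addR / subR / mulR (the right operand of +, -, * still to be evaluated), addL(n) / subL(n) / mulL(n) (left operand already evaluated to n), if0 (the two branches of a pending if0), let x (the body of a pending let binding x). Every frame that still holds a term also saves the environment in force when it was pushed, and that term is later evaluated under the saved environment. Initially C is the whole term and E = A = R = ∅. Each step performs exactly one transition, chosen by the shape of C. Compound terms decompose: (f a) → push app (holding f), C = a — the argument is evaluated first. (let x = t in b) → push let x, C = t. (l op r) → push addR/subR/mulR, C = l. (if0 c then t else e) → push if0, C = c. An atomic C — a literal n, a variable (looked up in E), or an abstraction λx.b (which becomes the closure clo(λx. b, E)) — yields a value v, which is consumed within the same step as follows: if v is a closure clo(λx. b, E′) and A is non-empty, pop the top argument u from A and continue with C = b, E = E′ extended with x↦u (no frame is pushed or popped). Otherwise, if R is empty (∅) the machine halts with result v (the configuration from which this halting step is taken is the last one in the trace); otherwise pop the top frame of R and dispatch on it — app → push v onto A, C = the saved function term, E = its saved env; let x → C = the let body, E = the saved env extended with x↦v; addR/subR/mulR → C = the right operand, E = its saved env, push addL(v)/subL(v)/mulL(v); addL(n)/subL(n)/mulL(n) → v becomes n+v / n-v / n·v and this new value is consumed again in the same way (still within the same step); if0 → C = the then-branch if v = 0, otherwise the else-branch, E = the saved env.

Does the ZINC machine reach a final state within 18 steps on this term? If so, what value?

0. [C=(let loop = 3 in ((λx. (x x)) (λx. (x x)))) | E=∅ | A=∅ | R=∅]
1. [C=3 | E=∅ | A=∅ | R=[let loop]]
2. [C=((λx. (x x)) (λx. (x x))) | E={loop↦3} | A=∅ | R=∅]
3. [C=(λx. (x x)) | E={loop↦3} | A=∅ | R=[app]]
4. [C=(λx. (x x)) | E={loop↦3} | A=[clo(λx. (x x), {loop↦3})] | R=∅]
5. [C=(x x) | E={x↦clo(λx. (x x), {loop↦3}), loop↦3} | A=∅ | R=∅]
6. [C=x | E={x↦clo(λx. (x x), {loop↦3}), loop↦3} | A=∅ | R=[app]]
7. [C=x | E={x↦clo(λx. (x x), {loop↦3}), loop↦3} | A=[clo(λx. (x x), {loop↦3})] | R=∅]
… configuration repeats with period 3 (steps 5–7 recur indefinitely) …

Answer: DIVERGES (no final state within 18 steps)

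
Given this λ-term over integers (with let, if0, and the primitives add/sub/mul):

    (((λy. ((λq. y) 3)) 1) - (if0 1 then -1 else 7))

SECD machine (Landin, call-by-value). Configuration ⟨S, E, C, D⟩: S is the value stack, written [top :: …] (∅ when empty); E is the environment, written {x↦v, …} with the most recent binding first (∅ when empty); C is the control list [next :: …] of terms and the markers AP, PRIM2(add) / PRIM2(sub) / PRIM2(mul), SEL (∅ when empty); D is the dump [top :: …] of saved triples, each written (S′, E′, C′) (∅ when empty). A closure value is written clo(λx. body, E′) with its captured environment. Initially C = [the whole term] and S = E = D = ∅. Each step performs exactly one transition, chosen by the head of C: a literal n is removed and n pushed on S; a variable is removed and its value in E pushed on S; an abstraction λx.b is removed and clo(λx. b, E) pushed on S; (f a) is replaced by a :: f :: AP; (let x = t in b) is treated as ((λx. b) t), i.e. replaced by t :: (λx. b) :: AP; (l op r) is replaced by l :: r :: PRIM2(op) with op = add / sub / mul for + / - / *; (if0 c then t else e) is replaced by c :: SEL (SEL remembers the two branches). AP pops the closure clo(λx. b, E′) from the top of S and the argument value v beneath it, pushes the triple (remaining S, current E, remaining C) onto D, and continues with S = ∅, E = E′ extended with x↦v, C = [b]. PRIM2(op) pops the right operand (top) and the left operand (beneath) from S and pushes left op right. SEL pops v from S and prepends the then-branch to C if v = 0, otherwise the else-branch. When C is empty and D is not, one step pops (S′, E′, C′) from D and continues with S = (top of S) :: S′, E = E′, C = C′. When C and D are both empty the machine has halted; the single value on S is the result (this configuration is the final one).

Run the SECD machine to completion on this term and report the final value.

0. <S=∅, E=∅, C=[(((λy. ((λq. y) 3)) 1) - (if0 1 then -1 else 7))], D=∅>
1. <S=∅, E=∅, C=[((λy. ((λq. y) 3)) 1) :: (if0 1 then -1 else 7) :: PRIM2(sub)], D=∅>
2. <S=∅, E=∅, C=[1 :: (λy. ((λq. y) 3)) :: AP :: (if0 1 then -1 else 7) :: PRIM2(sub)], D=∅>
3. <S=[1], E=∅, C=[(λy. ((λq. y) 3)) :: AP :: (if0 1 then -1 else 7) :: PRIM2(sub)], D=∅>
4. <S=[clo(λy. ((λq. y) 3), ∅) :: 1], E=∅, C=[AP :: (if0 1 then -1 else 7) :: PRIM2(sub)], D=∅>
5. <S=∅, E={y↦1}, C=[((λq. y) 3)], D=[(∅, ∅, [(if0 1 then -1 else 7) :: PRIM2(sub)])]>
6. <S=∅, E={y↦1}, C=[3 :: (λq. y) :: AP], D=[(∅, ∅, [(if0 1 then -1 else 7) :: PRIM2(sub)])]>
7. <S=[3], E={y↦1}, C=[(λq. y) :: AP], D=[(∅, ∅, [(if0 1 then -1 else 7) :: PRIM2(sub)])]>
8. <S=[clo(λq. y, {y↦1}) :: 3], E={y↦1}, C=[AP], D=[(∅, ∅, [(if0 1 then -1 else 7) :: PRIM2(sub)])]>
9. <S=∅, E={q↦3, y↦1}, C=[y], D=[(∅, {y↦1}, ∅) :: (∅, ∅, [(if0 1 then -1 else 7) :: PRIM2(sub)])]>
10. <S=[1], E={q↦3, y↦1}, C=∅, D=[(∅, {y↦1}, ∅) :: (∅, ∅, [(if0 1 then -1 else 7) :: PRIM2(sub)])]>
11. <S=[1], E={y↦1}, C=∅, D=[(∅, ∅, [(if0 1 then -1 else 7) :: PRIM2(sub)])]>
12. <S=[1], E=∅, C=[(if0 1 then -1 else 7) :: PRIM2(sub)], D=∅>
13. <S=[1], E=∅, C=[1 :: SEL :: PRIM2(sub)], D=∅>
14. <S=[1 :: 1], E=∅, C=[SEL :: PRIM2(sub)], D=∅>
15. <S=[1], E=∅, C=[7 :: PRIM2(sub)], D=∅>
16. <S=[7 :: 1], E=∅, C=[PRIM2(sub)], D=∅>
17. <S=[-6], E=∅, C=∅, D=∅>
→ final value -6

Answer: -6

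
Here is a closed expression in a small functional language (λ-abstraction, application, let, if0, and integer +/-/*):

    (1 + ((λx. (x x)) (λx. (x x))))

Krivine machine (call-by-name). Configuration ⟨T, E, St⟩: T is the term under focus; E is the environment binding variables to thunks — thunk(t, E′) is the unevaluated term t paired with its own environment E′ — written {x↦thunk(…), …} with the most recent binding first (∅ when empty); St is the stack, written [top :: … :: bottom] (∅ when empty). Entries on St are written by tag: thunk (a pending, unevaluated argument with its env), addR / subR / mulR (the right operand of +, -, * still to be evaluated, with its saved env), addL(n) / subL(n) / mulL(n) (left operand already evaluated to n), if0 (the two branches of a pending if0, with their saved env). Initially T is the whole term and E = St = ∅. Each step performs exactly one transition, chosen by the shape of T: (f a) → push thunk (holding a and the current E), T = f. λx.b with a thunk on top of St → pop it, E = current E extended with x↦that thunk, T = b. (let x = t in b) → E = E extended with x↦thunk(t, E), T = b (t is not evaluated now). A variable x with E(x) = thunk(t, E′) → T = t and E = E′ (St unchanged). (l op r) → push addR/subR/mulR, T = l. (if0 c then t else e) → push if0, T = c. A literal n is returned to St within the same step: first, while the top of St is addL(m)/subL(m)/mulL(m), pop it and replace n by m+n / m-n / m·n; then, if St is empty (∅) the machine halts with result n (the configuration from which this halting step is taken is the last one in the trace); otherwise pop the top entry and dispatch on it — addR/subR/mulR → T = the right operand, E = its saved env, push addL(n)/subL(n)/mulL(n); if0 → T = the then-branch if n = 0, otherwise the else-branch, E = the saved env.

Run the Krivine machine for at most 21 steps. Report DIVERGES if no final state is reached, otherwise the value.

t=0: <T=(1 + ((λx. (x x)) (λx. (x x)))), E=∅, St=∅>
t=1: <T=1, E=∅, St=[addR]>
t=2: <T=((λx. (x x)) (λx. (x x))), E=∅, St=[addL(1)]>
t=3: <T=(λx. (x x)), E=∅, St=[thunk :: addL(1)]>
t=4: <T=(x x), E={x↦thunk((λx. (x x)), ∅)}, St=[addL(1)]>
t=5: <T=x, E={x↦thunk((λx. (x x)), ∅)}, St=[thunk :: addL(1)]>
t=6: <T=(λx. (x x)), E=∅, St=[thunk :: addL(1)]>
t=7: <T=(x x), E={x↦thunk(x, {x↦thunk((λx. (x x)), ∅)})}, St=[addL(1)]>
t=8: <T=x, E={x↦thunk(x, {x↦thunk((λx. (x x)), ∅)})}, St=[thunk :: addL(1)]>
t=9: <T=x, E={x↦thunk((λx. (x x)), ∅)}, St=[thunk :: addL(1)]>
t=10: <T=(λx. (x x)), E=∅, St=[thunk :: addL(1)]>
t=11: <T=(x x), E={x↦thunk(x, {x↦thunk(x, {x↦thunk((λx. (x x)), ∅)})})}, St=[addL(1)]>
t=12: <T=x, E={x↦thunk(x, {x↦thunk(x, {x↦thunk((λx. (x x)), ∅)})})}, St=[thunk :: addL(1)]>
t=13: <T=x, E={x↦thunk(x, {x↦thunk((λx. (x x)), ∅)})}, St=[thunk :: addL(1)]>
t=14: <T=x, E={x↦thunk((λx. (x x)), ∅)}, St=[thunk :: addL(1)]>
t=15: <T=(λx. (x x)), E=∅, St=[thunk :: addL(1)]>
t=16: <T=(x x), E={x↦thunk(x, {x↦thunk(x, {x↦thunk(x, {x↦thunk((λx. (x x)), ∅)})})})}, St=[addL(1)]>
t=17: <T=x, E={x↦thunk(x, {x↦thunk(x, {x↦thunk(x, {x↦thunk((λx. (x x)), ∅)})})})}, St=[thunk :: addL(1)]>
t=18: <T=x, E={x↦thunk(x, {x↦thunk(x, {x↦thunk((λx. (x x)), ∅)})})}, St=[thunk :: addL(1)]>
t=19: <T=x, E={x↦thunk(x, {x↦thunk((λx. (x x)), ∅)})}, St=[thunk :: addL(1)]>
t=20: <T=x, E={x↦thunk((λx. (x x)), ∅)}, St=[thunk :: addL(1)]>
t=21: <T=(λx. (x x)), E=∅, St=[thunk :: addL(1)]>
→ 21 transitions taken and the configuration is still not final: no result within 21 steps

Answer: DIVERGES (no final state within 21 steps)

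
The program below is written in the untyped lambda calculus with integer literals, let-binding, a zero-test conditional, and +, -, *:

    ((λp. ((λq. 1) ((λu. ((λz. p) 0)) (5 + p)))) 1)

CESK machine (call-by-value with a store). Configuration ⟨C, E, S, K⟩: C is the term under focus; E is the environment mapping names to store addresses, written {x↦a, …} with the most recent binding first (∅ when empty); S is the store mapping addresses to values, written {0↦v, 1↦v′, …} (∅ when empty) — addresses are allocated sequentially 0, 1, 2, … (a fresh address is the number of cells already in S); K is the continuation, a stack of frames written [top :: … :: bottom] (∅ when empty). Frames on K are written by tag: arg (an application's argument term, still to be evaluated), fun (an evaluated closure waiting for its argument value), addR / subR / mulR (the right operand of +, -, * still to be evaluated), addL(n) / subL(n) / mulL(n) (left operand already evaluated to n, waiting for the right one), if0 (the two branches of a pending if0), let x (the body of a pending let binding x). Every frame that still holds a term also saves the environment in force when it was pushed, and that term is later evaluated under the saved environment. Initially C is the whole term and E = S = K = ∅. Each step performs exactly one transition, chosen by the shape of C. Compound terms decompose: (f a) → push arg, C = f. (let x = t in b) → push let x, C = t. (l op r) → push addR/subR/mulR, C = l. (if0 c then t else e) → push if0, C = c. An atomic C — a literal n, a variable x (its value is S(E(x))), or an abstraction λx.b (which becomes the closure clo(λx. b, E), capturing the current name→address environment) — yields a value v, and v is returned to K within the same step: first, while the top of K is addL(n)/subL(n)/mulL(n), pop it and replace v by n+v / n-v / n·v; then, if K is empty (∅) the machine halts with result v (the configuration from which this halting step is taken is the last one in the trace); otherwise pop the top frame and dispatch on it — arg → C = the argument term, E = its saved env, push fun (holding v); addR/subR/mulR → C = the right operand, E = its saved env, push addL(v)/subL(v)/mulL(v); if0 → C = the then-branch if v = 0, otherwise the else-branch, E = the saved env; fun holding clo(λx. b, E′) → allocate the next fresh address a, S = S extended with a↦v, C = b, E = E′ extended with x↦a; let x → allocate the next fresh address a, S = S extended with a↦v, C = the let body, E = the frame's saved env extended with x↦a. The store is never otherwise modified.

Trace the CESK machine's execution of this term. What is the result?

Answer: 1

Derivation:
[0] [C=((λp. ((λq. 1) ((λu. ((λz. p) 0)) (5 + p)))) 1) | E=∅ | S=∅ | K=∅]
[1] [C=(λp. ((λq. 1) ((λu. ((λz. p) 0)) (5 + p)))) | E=∅ | S=∅ | K=[arg]]
[2] [C=1 | E=∅ | S=∅ | K=[fun]]
[3] [C=((λq. 1) ((λu. ((λz. p) 0)) (5 + p))) | E={p↦0} | S={0↦1} | K=∅]
[4] [C=(λq. 1) | E={p↦0} | S={0↦1} | K=[arg]]
[5] [C=((λu. ((λz. p) 0)) (5 + p)) | E={p↦0} | S={0↦1} | K=[fun]]
[6] [C=(λu. ((λz. p) 0)) | E={p↦0} | S={0↦1} | K=[arg :: fun]]
[7] [C=(5 + p) | E={p↦0} | S={0↦1} | K=[fun :: fun]]
[8] [C=5 | E={p↦0} | S={0↦1} | K=[addR :: fun :: fun]]
[9] [C=p | E={p↦0} | S={0↦1} | K=[addL(5) :: fun :: fun]]
[10] [C=((λz. p) 0) | E={u↦1, p↦0} | S={0↦1, 1↦6} | K=[fun]]
[11] [C=(λz. p) | E={u↦1, p↦0} | S={0↦1, 1↦6} | K=[arg :: fun]]
[12] [C=0 | E={u↦1, p↦0} | S={0↦1, 1↦6} | K=[fun :: fun]]
[13] [C=p | E={z↦2, u↦1, p↦0} | S={0↦1, 1↦6, 2↦0} | K=[fun]]
[14] [C=1 | E={q↦3, p↦0} | S={0↦1, 1↦6, 2↦0, 3↦1} | K=∅]
→ final value 1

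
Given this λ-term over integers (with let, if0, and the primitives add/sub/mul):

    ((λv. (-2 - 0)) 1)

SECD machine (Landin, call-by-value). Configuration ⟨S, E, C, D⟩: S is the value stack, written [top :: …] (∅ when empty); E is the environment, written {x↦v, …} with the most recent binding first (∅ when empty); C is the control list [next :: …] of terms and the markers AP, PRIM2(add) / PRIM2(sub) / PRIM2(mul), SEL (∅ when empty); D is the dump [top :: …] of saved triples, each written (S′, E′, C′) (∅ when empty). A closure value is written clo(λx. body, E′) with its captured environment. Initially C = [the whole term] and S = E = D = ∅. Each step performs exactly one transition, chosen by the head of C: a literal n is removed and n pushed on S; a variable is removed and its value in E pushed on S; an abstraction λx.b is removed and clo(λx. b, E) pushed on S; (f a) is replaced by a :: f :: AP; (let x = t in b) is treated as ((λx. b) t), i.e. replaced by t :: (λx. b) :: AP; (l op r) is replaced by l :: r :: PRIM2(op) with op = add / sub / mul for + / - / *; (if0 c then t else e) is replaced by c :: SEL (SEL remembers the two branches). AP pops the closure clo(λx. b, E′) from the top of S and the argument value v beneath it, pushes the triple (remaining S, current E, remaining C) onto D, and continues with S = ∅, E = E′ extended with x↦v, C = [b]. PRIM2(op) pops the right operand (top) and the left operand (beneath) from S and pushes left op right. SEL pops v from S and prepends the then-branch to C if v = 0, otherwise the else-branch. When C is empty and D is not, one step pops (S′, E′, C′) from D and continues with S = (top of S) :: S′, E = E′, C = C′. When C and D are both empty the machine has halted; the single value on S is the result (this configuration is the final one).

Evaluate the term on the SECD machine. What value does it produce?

t=0: [S=∅ | E=∅ | C=[((λv. (-2 - 0)) 1)] | D=∅]
t=1: [S=∅ | E=∅ | C=[1 :: (λv. (-2 - 0)) :: AP] | D=∅]
t=2: [S=[1] | E=∅ | C=[(λv. (-2 - 0)) :: AP] | D=∅]
t=3: [S=[clo(λv. (-2 - 0), ∅) :: 1] | E=∅ | C=[AP] | D=∅]
t=4: [S=∅ | E={v↦1} | C=[(-2 - 0)] | D=[(∅, ∅, ∅)]]
t=5: [S=∅ | E={v↦1} | C=[-2 :: 0 :: PRIM2(sub)] | D=[(∅, ∅, ∅)]]
t=6: [S=[-2] | E={v↦1} | C=[0 :: PRIM2(sub)] | D=[(∅, ∅, ∅)]]
t=7: [S=[0 :: -2] | E={v↦1} | C=[PRIM2(sub)] | D=[(∅, ∅, ∅)]]
t=8: [S=[-2] | E={v↦1} | C=∅ | D=[(∅, ∅, ∅)]]
t=9: [S=[-2] | E=∅ | C=∅ | D=∅]
→ final value -2

Answer: -2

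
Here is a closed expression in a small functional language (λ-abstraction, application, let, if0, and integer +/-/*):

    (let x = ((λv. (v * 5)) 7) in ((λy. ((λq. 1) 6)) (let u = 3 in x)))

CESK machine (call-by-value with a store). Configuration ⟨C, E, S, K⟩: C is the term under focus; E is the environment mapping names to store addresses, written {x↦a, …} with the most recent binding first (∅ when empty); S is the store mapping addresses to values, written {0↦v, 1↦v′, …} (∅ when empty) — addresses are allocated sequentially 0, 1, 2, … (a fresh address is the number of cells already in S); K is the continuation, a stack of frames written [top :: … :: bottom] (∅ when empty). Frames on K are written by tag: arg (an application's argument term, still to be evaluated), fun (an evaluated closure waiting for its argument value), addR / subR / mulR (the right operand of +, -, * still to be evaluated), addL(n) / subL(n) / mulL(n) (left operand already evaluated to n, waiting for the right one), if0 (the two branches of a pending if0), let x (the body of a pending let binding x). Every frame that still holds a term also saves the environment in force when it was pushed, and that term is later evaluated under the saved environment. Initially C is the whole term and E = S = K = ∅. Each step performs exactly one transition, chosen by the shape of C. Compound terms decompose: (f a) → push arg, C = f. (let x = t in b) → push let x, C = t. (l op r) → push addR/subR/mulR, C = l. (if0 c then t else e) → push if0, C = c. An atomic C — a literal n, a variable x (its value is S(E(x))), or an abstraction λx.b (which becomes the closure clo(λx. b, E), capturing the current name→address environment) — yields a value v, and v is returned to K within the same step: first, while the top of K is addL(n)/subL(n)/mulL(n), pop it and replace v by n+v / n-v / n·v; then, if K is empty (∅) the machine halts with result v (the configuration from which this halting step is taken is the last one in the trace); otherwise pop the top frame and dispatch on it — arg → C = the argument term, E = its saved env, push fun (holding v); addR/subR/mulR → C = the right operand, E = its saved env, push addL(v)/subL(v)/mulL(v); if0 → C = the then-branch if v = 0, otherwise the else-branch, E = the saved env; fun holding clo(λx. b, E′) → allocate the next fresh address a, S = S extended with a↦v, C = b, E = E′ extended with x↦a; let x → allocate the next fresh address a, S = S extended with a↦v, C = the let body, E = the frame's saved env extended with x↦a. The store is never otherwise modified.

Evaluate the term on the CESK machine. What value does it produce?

[0] <C=(let x = ((λv. (v * 5)) 7) in ((λy. ((λq. 1) 6)) (let u = 3 in x))), E=∅, S=∅, K=∅>
[1] <C=((λv. (v * 5)) 7), E=∅, S=∅, K=[let x]>
[2] <C=(λv. (v * 5)), E=∅, S=∅, K=[arg :: let x]>
[3] <C=7, E=∅, S=∅, K=[fun :: let x]>
[4] <C=(v * 5), E={v↦0}, S={0↦7}, K=[let x]>
[5] <C=v, E={v↦0}, S={0↦7}, K=[mulR :: let x]>
[6] <C=5, E={v↦0}, S={0↦7}, K=[mulL(7) :: let x]>
[7] <C=((λy. ((λq. 1) 6)) (let u = 3 in x)), E={x↦1}, S={0↦7, 1↦35}, K=∅>
[8] <C=(λy. ((λq. 1) 6)), E={x↦1}, S={0↦7, 1↦35}, K=[arg]>
[9] <C=(let u = 3 in x), E={x↦1}, S={0↦7, 1↦35}, K=[fun]>
[10] <C=3, E={x↦1}, S={0↦7, 1↦35}, K=[let u :: fun]>
[11] <C=x, E={u↦2, x↦1}, S={0↦7, 1↦35, 2↦3}, K=[fun]>
[12] <C=((λq. 1) 6), E={y↦3, x↦1}, S={0↦7, 1↦35, 2↦3, 3↦35}, K=∅>
[13] <C=(λq. 1), E={y↦3, x↦1}, S={0↦7, 1↦35, 2↦3, 3↦35}, K=[arg]>
[14] <C=6, E={y↦3, x↦1}, S={0↦7, 1↦35, 2↦3, 3↦35}, K=[fun]>
[15] <C=1, E={q↦4, y↦3, x↦1}, S={0↦7, 1↦35, 2↦3, 3↦35, 4↦6}, K=∅>
→ final value 1

Answer: 1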